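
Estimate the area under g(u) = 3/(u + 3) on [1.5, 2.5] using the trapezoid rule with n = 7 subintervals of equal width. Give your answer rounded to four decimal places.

Δu = (2.5 − 1.5)/7 = 1/7.
g(1.5) = 2/3, g(23/14) = 42/65, g(25/14) = 42/67, g(27/14) = 14/23, g(29/14) = 42/71, g(31/14) = 42/73, g(33/14) = 0.56, g(2.5) = 6/11.
T_7 = (Δu/2)·[g(u_0) + 2g(u_1) + ... + 2g(u_{6}) + g(u_7)].
Sum ≈ 0.6021.

0.6021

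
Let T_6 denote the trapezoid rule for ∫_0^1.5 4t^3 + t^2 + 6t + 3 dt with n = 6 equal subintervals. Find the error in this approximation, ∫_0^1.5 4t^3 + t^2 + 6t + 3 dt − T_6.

-0.15625

Exact integral: ∫_0^1.5 f(t) dt = 17.4375.
T_6 = 17.59375.
Error = 17.4375 − 17.59375 = -0.15625.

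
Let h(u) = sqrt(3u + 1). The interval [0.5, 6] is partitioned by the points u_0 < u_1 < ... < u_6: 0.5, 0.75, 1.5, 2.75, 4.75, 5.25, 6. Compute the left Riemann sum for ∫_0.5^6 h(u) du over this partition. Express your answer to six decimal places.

Subinterval widths: 0.25, 0.75, 1.25, 2, 0.5, 0.75.
Left endpoints: 0.5, 0.75, 1.5, 2.75, 4.75, 5.25.
h(0.5) ≈ 1.581139, h(0.75) ≈ 1.802776, h(1.5) ≈ 2.345208, h(2.75) ≈ 3.041381, h(4.75) ≈ 3.905125, h(5.25) ≈ 4.092676.
Sum = Σ Δu_i · h(u_i).
Sum ≈ 15.783709.

15.783709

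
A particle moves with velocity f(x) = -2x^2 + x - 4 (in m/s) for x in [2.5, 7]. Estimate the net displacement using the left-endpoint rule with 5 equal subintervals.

Δx = (7 − 2.5)/5 = 0.9.
Left endpoints: 2.5, 3.4, 4.3, 5.2, 6.1.
f(2.5) = -14, f(3.4) = -23.72, f(4.3) = -36.68, f(5.2) = -52.88, f(6.1) = -72.32.
Sum = Δx · [f(2.5) + f(3.4) + f(4.3) + f(5.2) + f(6.1)].
Sum = -179.64.

-179.64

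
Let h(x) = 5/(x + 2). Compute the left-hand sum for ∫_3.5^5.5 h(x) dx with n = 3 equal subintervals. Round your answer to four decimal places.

Δx = (5.5 − 3.5)/3 = 2/3.
Left endpoints: 3.5, 25/6, 29/6.
h(3.5) = 10/11, h(25/6) = 30/37, h(29/6) = 30/41.
Sum = Δx · [h(3.5) + h(25/6) + h(29/6)].
Sum ≈ 1.6344.

1.6344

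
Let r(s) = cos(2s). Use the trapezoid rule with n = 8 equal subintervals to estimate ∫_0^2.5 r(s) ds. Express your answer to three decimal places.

Δs = (2.5 − 0)/8 = 0.3125.
r(0) ≈ 1.000, r(0.3125) ≈ 0.811, r(0.625) ≈ 0.315, r(0.9375) ≈ -0.300, r(1.25) ≈ -0.801, r(1.5625) ≈ -1.000, r(1.875) ≈ -0.821, r(2.1875) ≈ -0.331, r(2.5) ≈ 0.284.
T_8 = (Δs/2)·[r(s_0) + 2r(s_1) + ... + 2r(s_{7}) + r(s_8)].
Sum ≈ -0.464.

-0.464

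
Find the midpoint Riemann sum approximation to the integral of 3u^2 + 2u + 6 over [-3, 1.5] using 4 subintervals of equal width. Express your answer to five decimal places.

49.20117

Δu = (1.5 − (-3))/4 = 1.125.
Midpoints: -2.4375, -1.3125, -0.1875, 0.9375.
f(-2.4375) = 18.94921875, f(-1.3125) = 8.54296875, f(-0.1875) = 5.73046875, f(0.9375) = 10.51171875.
Sum = Δu · [f(-2.4375) + f(-1.3125) + f(-0.1875) + f(0.9375)].
Sum ≈ 49.20117.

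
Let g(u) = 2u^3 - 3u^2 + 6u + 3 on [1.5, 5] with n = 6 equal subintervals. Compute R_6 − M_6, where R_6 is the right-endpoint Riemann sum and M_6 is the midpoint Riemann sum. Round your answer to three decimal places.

R_6 ≈ 327.53559.
M_6 ≈ 265.45616.
R_6 − M_6 ≈ 62.079.

62.079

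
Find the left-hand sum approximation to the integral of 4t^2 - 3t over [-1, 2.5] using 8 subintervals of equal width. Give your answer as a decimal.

12.44140625

Δt = (2.5 − (-1))/8 = 0.4375.
Left endpoints: -1, -0.5625, -0.125, 0.3125, 0.75, 1.1875, 1.625, 2.0625.
f(-1) = 7, f(-0.5625) = 2.953125, f(-0.125) = 0.4375, f(0.3125) = -0.546875, f(0.75) = 0, f(1.1875) = 2.078125, f(1.625) = 5.6875, f(2.0625) = 10.828125.
Sum = Δt · [f(-1) + f(-0.5625) + f(-0.125) + ...].
Sum = 12.44140625.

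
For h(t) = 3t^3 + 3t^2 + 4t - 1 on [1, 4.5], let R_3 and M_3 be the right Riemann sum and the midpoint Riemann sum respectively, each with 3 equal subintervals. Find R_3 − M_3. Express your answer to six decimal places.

232.622396

R_3 ≈ 653.52777778.
M_3 ≈ 420.90538194.
R_3 − M_3 ≈ 232.622396.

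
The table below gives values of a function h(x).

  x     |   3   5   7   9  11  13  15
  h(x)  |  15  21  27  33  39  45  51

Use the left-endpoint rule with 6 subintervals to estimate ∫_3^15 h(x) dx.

360

Δx = 2.
Sum = 2·[15 + 21 + 27 + 33 + 39 + 45] = 360.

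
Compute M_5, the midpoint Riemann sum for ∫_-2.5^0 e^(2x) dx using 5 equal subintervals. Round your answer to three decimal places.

Δx = (0 − (-2.5))/5 = 0.5.
Midpoints: -2.25, -1.75, -1.25, -0.75, -0.25.
f(-2.25) ≈ 0.011, f(-1.75) ≈ 0.030, f(-1.25) ≈ 0.082, f(-0.75) ≈ 0.223, f(-0.25) ≈ 0.607.
Sum = Δx · [f(-2.25) + f(-1.75) + f(-1.25) + f(-0.75) + f(-0.25)].
Sum ≈ 0.477.

0.477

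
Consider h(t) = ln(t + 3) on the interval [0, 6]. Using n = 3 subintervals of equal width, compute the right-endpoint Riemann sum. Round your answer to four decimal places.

11.5051

Δt = (6 − 0)/3 = 2.
Right endpoints: 2, 4, 6.
h(2) ≈ 1.6094, h(4) ≈ 1.9459, h(6) ≈ 2.1972.
Sum = Δt · [h(2) + h(4) + h(6)].
Sum ≈ 11.5051.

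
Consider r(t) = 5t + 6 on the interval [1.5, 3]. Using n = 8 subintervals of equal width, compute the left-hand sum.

25.171875

Δt = (3 − 1.5)/8 = 0.1875.
Left endpoints: 1.5, 1.6875, 1.875, 2.0625, 2.25, 2.4375, 2.625, 2.8125.
r(1.5) = 13.5, r(1.6875) = 14.4375, r(1.875) = 15.375, r(2.0625) = 16.3125, r(2.25) = 17.25, r(2.4375) = 18.1875, r(2.625) = 19.125, r(2.8125) = 20.0625.
Sum = Δt · [r(1.5) + r(1.6875) + r(1.875) + ...].
Sum = 25.171875.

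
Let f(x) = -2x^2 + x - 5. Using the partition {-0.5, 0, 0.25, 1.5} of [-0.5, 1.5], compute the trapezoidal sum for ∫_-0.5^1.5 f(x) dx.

-12.03125

Subinterval widths: 0.5, 0.25, 1.25.
f(-0.5) = -6, f(0) = -5, f(0.25) = -4.875, f(1.5) = -8.
On each subinterval the trapezoid contributes (Δx_i/2)·[f(x_{i-1}) + f(x_i)].
Sum = -12.03125.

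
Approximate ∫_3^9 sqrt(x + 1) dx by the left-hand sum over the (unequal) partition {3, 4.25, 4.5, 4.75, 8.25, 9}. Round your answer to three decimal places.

Subinterval widths: 1.25, 0.25, 0.25, 3.5, 0.75.
Left endpoints: 3, 4.25, 4.5, 4.75, 8.25.
f(3) ≈ 2.000, f(4.25) ≈ 2.291, f(4.5) ≈ 2.345, f(4.75) ≈ 2.398, f(8.25) ≈ 3.041.
Sum = Σ Δx_i · f(x_i).
Sum ≈ 14.333.

14.333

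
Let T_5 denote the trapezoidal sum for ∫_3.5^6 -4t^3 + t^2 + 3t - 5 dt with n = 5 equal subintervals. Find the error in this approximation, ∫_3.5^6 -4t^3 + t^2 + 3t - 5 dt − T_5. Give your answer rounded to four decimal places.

5.8333

Exact integral: ∫_3.5^6 f(t) dt ≈ -1065.104167.
T_5 = -1070.9375.
Error ≈ -1065.104167 − (-1070.9375) ≈ 5.8333.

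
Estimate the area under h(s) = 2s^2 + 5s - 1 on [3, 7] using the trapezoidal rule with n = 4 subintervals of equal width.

Δs = (7 − 3)/4 = 1.
h(3) = 32, h(4) = 51, h(5) = 74, h(6) = 101, h(7) = 132.
T_4 = (Δs/2)·[h(s_0) + 2h(s_1) + 2h(s_2) + 2h(s_3) + h(s_4)].
Sum = 308.

308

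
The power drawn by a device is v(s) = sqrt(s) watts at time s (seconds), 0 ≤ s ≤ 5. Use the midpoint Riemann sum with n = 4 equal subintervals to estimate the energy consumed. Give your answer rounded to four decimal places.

7.5241

Δs = (5 − 0)/4 = 1.25.
Midpoints: 0.625, 1.875, 3.125, 4.375.
v(0.625) ≈ 0.7906, v(1.875) ≈ 1.3693, v(3.125) ≈ 1.7678, v(4.375) ≈ 2.0917.
Sum = Δs · [v(0.625) + v(1.875) + v(3.125) + v(4.375)].
Sum ≈ 7.5241.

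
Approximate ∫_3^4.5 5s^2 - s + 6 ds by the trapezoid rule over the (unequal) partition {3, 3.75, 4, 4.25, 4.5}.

110.640625

Subinterval widths: 0.75, 0.25, 0.25, 0.25.
f(3) = 48, f(3.75) = 72.5625, f(4) = 82, f(4.25) = 92.0625, f(4.5) = 102.75.
On each subinterval the trapezoid contributes (Δs_i/2)·[f(s_{i-1}) + f(s_i)].
Sum = 110.640625.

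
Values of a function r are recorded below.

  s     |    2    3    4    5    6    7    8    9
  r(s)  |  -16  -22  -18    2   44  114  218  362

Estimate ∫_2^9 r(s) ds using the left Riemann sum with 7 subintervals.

322

Δs = 1.
Sum = 1·[(-16) + (-22) + (-18) + 2 + 44 + 114 + 218] = 322.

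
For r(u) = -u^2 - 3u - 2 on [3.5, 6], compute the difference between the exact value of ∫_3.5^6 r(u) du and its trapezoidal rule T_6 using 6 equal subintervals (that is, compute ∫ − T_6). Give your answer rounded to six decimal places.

Exact integral: ∫_3.5^6 r(u) du ≈ -98.33333333.
T_6 ≈ -98.40567130.
Error ≈ -98.33333333 − (-98.40567130) ≈ 0.072338.

0.072338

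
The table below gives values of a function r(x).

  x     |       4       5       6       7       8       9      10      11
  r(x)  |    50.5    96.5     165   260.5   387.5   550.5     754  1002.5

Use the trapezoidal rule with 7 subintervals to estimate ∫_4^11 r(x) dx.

2740.5

Δx = 1.
T_7 = (1/2)·[50.5 + 2·96.5 + 2·165 + 2·260.5 + 2·387.5 + 2·550.5 + 2·754 + 1002.5] = 2740.5.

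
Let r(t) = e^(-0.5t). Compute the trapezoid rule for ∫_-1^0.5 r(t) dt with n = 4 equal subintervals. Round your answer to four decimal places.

Δt = (0.5 − (-1))/4 = 0.375.
r(-1) ≈ 1.6487, r(-0.625) ≈ 1.3668, r(-0.25) ≈ 1.1331, r(0.125) ≈ 0.9394, r(0.5) ≈ 0.7788.
T_4 = (Δt/2)·[r(t_0) + 2r(t_1) + 2r(t_2) + 2r(t_3) + r(t_4)].
Sum ≈ 1.7449.

1.7449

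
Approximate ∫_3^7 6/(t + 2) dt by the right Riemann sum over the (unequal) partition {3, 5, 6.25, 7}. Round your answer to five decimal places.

Subinterval widths: 2, 1.25, 0.75.
Right endpoints: 5, 6.25, 7.
f(5) = 6/7, f(6.25) = 8/11, f(7) = 2/3.
Sum = Σ Δt_i · f(t_i).
Sum ≈ 3.12338.

3.12338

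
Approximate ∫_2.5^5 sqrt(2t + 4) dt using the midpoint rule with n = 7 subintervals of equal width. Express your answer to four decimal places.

8.4614

Δt = (5 − 2.5)/7 = 5/14.
Midpoints: 75/28, 85/28, 95/28, 3.75, 115/28, 125/28, 135/28.
f(75/28) ≈ 3.0589, f(85/28) ≈ 3.1736, f(95/28) ≈ 3.2842, f(3.75) ≈ 3.3912, f(115/28) ≈ 3.4949, f(125/28) ≈ 3.5956, f(135/28) ≈ 3.6936.
Sum = Δt · [f(75/28) + f(85/28) + f(95/28) + ...].
Sum ≈ 8.4614.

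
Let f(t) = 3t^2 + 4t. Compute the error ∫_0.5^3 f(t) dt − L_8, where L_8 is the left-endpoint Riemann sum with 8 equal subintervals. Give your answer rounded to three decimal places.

5.542

Exact integral: ∫_0.5^3 f(t) dt = 44.375.
L_8 ≈ 38.83301.
Error ≈ 44.375 − 38.83301 ≈ 5.542.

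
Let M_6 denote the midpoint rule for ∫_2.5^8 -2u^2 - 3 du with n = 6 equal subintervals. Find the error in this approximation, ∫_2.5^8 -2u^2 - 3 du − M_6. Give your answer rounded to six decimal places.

Exact integral: ∫_2.5^8 f(u) du ≈ -347.41666667.
M_6 ≈ -346.64641204.
Error ≈ -347.41666667 − (-346.64641204) ≈ -0.770255.

-0.770255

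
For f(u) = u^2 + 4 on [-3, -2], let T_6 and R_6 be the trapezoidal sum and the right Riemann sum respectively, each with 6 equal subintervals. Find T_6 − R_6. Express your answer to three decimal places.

0.417

T_6 ≈ 10.33796.
R_6 ≈ 9.92130.
T_6 − R_6 ≈ 0.417.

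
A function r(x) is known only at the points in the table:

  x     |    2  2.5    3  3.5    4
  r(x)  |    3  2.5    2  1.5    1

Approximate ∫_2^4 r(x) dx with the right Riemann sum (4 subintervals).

3.5

Δx = 0.5.
Sum = 0.5·[2.5 + 2 + 1.5 + 1] = 3.5.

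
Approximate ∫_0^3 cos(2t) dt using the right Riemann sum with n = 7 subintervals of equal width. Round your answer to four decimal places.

-0.1396

Δt = (3 − 0)/7 = 3/7.
Right endpoints: 3/7, 6/7, 9/7, 12/7, 15/7, 18/7, 3.
f(3/7) ≈ 0.6546, f(6/7) ≈ -0.1430, f(9/7) ≈ -0.8418, f(12/7) ≈ -0.9591, f(15/7) ≈ -0.4138, f(18/7) ≈ 0.4173, f(3) ≈ 0.9602.
Sum = Δt · [f(3/7) + f(6/7) + f(9/7) + ...].
Sum ≈ -0.1396.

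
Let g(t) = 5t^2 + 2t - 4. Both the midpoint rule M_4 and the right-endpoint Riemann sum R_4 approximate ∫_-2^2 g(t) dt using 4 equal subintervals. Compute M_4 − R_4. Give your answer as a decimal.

M_4 = 9.
R_4 = 18.
M_4 − R_4 = -9.

-9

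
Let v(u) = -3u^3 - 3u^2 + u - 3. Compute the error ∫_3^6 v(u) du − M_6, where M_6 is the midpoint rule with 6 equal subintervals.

Exact integral: ∫_3^6 v(u) du = -1095.75.
M_6 = -1093.03125.
Error = -1095.75 − (-1093.03125) = -2.71875.

-2.71875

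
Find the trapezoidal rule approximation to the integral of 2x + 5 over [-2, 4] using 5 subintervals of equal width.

42

Δx = (4 − (-2))/5 = 1.2.
f(-2) = 1, f(-0.8) = 3.4, f(0.4) = 5.8, f(1.6) = 8.2, f(2.8) = 10.6, f(4) = 13.
T_5 = (Δx/2)·[f(x_0) + 2f(x_1) + ... + 2f(x_{4}) + f(x_5)].
Sum = 42.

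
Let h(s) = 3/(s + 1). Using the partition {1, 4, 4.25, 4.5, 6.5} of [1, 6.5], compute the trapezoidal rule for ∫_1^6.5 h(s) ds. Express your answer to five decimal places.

Subinterval widths: 3, 0.25, 0.25, 2.
h(1) = 1.5, h(4) = 0.6, h(4.25) = 4/7, h(4.5) = 6/11, h(6.5) = 0.4.
On each subinterval the trapezoid contributes (Δs_i/2)·[h(s_{i-1}) + h(s_i)].
Sum ≈ 4.38149.

4.38149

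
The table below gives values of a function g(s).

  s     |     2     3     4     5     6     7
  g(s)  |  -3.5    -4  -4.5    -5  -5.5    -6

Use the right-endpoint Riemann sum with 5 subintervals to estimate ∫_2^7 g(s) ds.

Δs = 1.
Sum = 1·[(-4) + (-4.5) + (-5) + (-5.5) + (-6)] = -25.

-25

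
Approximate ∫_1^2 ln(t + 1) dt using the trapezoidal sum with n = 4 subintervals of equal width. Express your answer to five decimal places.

Δt = (2 − 1)/4 = 0.25.
f(1) ≈ 0.69315, f(1.25) ≈ 0.81093, f(1.5) ≈ 0.91629, f(1.75) ≈ 1.01160, f(2) ≈ 1.09861.
T_4 = (Δt/2)·[f(t_0) + 2f(t_1) + 2f(t_2) + 2f(t_3) + f(t_4)].
Sum ≈ 0.90868.

0.90868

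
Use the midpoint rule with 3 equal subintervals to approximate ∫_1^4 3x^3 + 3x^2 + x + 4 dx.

Δx = (4 − 1)/3 = 1.
Midpoints: 1.5, 2.5, 3.5.
f(1.5) = 22.375, f(2.5) = 72.125, f(3.5) = 172.875.
Sum = Δx · [f(1.5) + f(2.5) + f(3.5)].
Sum = 267.375.

267.375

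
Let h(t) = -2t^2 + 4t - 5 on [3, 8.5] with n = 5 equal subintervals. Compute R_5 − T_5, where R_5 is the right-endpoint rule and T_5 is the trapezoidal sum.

R_5 = -352.11.
T_5 = -294.635.
R_5 − T_5 = -57.475.

-57.475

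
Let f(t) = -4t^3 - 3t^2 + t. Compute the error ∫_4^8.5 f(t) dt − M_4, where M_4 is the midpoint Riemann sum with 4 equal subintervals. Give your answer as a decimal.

Exact integral: ∫_4^8.5 f(t) dt = -5486.0625.
M_4 = -5449.04296875.
Error = -5486.0625 − (-5449.04296875) = -37.01953125.

-37.01953125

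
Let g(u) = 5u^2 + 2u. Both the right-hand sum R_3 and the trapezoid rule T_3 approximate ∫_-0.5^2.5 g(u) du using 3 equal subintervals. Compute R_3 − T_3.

18

R_3 = 52.75.
T_3 = 34.75.
R_3 − T_3 = 18.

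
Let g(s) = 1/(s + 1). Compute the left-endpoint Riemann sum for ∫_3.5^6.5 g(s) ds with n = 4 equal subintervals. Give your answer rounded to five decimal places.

Δs = (6.5 − 3.5)/4 = 0.75.
Left endpoints: 3.5, 4.25, 5, 5.75.
g(3.5) = 2/9, g(4.25) = 4/21, g(5) = 1/6, g(5.75) = 4/27.
Sum = Δs · [g(3.5) + g(4.25) + g(5) + g(5.75)].
Sum ≈ 0.54563.

0.54563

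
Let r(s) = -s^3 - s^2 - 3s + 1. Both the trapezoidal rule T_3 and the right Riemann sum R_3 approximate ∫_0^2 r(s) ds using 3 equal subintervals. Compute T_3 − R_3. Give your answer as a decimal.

6

T_3 ≈ -11.2592593.
R_3 ≈ -17.2592593.
T_3 − R_3 = 6.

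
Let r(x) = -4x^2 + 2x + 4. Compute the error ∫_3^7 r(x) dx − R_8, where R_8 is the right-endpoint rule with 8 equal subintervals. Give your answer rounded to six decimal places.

38.666667

Exact integral: ∫_3^7 r(x) dx ≈ -365.33333333.
R_8 = -404.
Error ≈ -365.33333333 − (-404) ≈ 38.666667.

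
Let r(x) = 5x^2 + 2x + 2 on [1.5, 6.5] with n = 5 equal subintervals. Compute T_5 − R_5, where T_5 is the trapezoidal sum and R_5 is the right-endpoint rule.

-105

T_5 = 506.25.
R_5 = 611.25.
T_5 − R_5 = -105.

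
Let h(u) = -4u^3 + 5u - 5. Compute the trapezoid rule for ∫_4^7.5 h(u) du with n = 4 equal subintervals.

Δu = (7.5 − 4)/4 = 0.875.
h(4) = -241, h(4.875) = -444.0546875, h(5.75) = -736.6875, h(6.625) = -1134.9765625, h(7.5) = -1655.
T_4 = (Δu/2)·[h(u_0) + 2h(u_1) + 2h(u_2) + 2h(u_3) + h(u_4)].
Sum = -2855.75390625.

-2855.75390625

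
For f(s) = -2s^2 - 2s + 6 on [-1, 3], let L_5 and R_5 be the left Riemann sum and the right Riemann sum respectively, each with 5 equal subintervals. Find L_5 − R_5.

19.2

L_5 = 6.08.
R_5 = -13.12.
L_5 − R_5 = 19.2.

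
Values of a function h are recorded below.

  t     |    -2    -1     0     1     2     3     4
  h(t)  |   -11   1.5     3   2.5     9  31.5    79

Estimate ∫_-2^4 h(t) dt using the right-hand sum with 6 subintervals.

Δt = 1.
Sum = 1·[1.5 + 3 + 2.5 + 9 + 31.5 + 79] = 126.5.

126.5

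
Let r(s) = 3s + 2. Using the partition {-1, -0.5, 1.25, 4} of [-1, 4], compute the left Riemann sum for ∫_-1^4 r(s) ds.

Subinterval widths: 0.5, 1.75, 2.75.
Left endpoints: -1, -0.5, 1.25.
r(-1) = -1, r(-0.5) = 0.5, r(1.25) = 5.75.
Sum = Σ Δs_i · r(s_i).
Sum = 16.1875.

16.1875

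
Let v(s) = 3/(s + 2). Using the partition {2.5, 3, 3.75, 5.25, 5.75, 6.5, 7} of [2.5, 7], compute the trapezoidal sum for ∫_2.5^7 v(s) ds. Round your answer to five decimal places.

Subinterval widths: 0.5, 0.75, 1.5, 0.5, 0.75, 0.5.
v(2.5) = 2/3, v(3) = 0.6, v(3.75) = 12/23, v(5.25) = 12/29, v(5.75) = 12/31, v(6.5) = 6/17, v(7) = 1/3.
On each subinterval the trapezoid contributes (Δs_i/2)·[v(s_{i-1}) + v(s_i)].
Sum ≈ 2.08827.

2.08827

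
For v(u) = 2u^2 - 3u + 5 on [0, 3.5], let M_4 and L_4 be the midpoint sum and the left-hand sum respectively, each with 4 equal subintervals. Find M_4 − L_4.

4.78515625

M_4 = 27.26171875.
L_4 = 22.4765625.
M_4 − L_4 = 4.78515625.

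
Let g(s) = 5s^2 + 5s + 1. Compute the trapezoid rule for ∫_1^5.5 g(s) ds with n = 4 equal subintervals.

Δs = (5.5 − 1)/4 = 1.125.
g(1) = 11, g(2.125) = 34.203125, g(3.25) = 70.0625, g(4.375) = 118.578125, g(5.5) = 179.75.
T_4 = (Δs/2)·[g(s_0) + 2g(s_1) + 2g(s_2) + 2g(s_3) + g(s_4)].
Sum = 357.99609375.

357.99609375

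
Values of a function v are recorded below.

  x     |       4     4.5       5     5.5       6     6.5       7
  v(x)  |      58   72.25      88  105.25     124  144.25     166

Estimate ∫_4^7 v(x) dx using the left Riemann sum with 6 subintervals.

Δx = 0.5.
Sum = 0.5·[58 + 72.25 + 88 + 105.25 + 124 + 144.25] = 295.875.

295.875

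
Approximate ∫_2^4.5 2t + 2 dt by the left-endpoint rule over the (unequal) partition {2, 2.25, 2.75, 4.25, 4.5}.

18.625

Subinterval widths: 0.25, 0.5, 1.5, 0.25.
Left endpoints: 2, 2.25, 2.75, 4.25.
f(2) = 6, f(2.25) = 6.5, f(2.75) = 7.5, f(4.25) = 10.5.
Sum = Σ Δt_i · f(t_i).
Sum = 18.625.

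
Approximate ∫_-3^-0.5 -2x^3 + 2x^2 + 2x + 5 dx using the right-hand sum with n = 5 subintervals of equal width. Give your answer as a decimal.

Δx = (-0.5 − (-3))/5 = 0.5.
Right endpoints: -2.5, -2, -1.5, -1, -0.5.
f(-2.5) = 43.75, f(-2) = 25, f(-1.5) = 13.25, f(-1) = 7, f(-0.5) = 4.75.
Sum = Δx · [f(-2.5) + f(-2) + f(-1.5) + f(-1) + f(-0.5)].
Sum = 46.875.

46.875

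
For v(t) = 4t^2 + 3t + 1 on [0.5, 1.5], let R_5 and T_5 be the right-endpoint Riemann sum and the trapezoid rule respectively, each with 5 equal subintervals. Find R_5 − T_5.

1.1

R_5 = 9.46.
T_5 = 8.36.
R_5 − T_5 = 1.1.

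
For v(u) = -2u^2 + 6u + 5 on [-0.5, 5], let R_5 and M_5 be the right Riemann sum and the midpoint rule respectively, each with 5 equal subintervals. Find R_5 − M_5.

-12.4025

R_5 = 7.04.
M_5 = 19.4425.
R_5 − M_5 = -12.4025.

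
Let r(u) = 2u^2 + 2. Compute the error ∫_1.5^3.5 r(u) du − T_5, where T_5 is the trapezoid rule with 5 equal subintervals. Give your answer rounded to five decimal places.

Exact integral: ∫_1.5^3.5 r(u) du ≈ 30.3333333.
T_5 = 30.44.
Error ≈ 30.3333333 − 30.44 ≈ -0.10667.

-0.10667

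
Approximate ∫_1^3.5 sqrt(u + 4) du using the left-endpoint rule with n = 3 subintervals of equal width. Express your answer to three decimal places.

Δu = (3.5 − 1)/3 = 5/6.
Left endpoints: 1, 11/6, 8/3.
f(1) ≈ 2.236, f(11/6) ≈ 2.415, f(8/3) ≈ 2.582.
Sum = Δu · [f(1) + f(11/6) + f(8/3)].
Sum ≈ 6.028.

6.028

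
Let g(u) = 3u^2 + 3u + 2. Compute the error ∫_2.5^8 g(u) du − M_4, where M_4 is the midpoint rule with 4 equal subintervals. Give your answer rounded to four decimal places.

Exact integral: ∫_2.5^8 g(u) du = 594.
M_4 ≈ 591.400391.
Error ≈ 594 − 591.400391 ≈ 2.5996.

2.5996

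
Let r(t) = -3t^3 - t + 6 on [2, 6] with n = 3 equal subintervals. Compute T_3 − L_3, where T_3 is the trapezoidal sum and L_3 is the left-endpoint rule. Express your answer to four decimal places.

-418.6667

T_3 ≈ -994.666667.
L_3 = -576.
T_3 − L_3 ≈ -418.6667.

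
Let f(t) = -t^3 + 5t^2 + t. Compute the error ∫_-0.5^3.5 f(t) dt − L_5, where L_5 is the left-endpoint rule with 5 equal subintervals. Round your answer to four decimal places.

8.1867

Exact integral: ∫_-0.5^3.5 f(t) dt ≈ 40.166667.
L_5 = 31.98.
Error ≈ 40.166667 − 31.98 ≈ 8.1867.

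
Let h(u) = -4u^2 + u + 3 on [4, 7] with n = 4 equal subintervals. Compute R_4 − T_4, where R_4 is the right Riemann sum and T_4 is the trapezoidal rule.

R_4 = -396.
T_4 = -347.625.
R_4 − T_4 = -48.375.

-48.375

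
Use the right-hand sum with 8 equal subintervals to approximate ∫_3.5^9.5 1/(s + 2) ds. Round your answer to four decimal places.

0.7032

Δs = (9.5 − 3.5)/8 = 0.75.
Right endpoints: 4.25, 5, 5.75, 6.5, 7.25, 8, 8.75, 9.5.
f(4.25) = 0.16, f(5) = 1/7, f(5.75) = 4/31, f(6.5) = 2/17, f(7.25) = 4/37, f(8) = 0.1, f(8.75) = 4/43, f(9.5) = 2/23.
Sum = Δs · [f(4.25) + f(5) + f(5.75) + ...].
Sum ≈ 0.7032.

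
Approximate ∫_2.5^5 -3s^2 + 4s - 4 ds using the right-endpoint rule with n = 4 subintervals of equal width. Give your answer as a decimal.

Δs = (5 − 2.5)/4 = 0.625.
Right endpoints: 3.125, 3.75, 4.375, 5.
f(3.125) = -20.796875, f(3.75) = -31.1875, f(4.375) = -43.921875, f(5) = -59.
Sum = Δs · [f(3.125) + f(3.75) + f(4.375) + f(5)].
Sum = -96.81640625.

-96.81640625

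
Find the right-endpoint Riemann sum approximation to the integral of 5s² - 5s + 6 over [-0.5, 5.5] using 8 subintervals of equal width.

286.3125

Δs = (5.5 − (-0.5))/8 = 0.75.
Right endpoints: 0.25, 1, 1.75, 2.5, 3.25, 4, 4.75, 5.5.
f(0.25) = 5.0625, f(1) = 6, f(1.75) = 12.5625, f(2.5) = 24.75, f(3.25) = 42.5625, f(4) = 66, f(4.75) = 95.0625, f(5.5) = 129.75.
Sum = Δs · [f(0.25) + f(1) + f(1.75) + ...].
Sum = 286.3125.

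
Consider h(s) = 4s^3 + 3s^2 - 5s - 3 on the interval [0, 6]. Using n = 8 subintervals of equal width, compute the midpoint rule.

Δs = (6 − 0)/8 = 0.75.
Midpoints: 0.375, 1.125, 1.875, 2.625, 3.375, 4.125, 4.875, 5.625.
h(0.375) = -4.2421875, h(1.125) = 0.8671875, h(1.875) = 24.5390625, h(2.625) = 76.8984375, h(3.375) = 168.0703125, h(4.125) = 308.1796875, h(4.875) = 507.3515625, h(5.625) = 775.7109375.
Sum = Δs · [h(0.375) + h(1.125) + h(1.875) + ...].
Sum = 1393.03125.

1393.03125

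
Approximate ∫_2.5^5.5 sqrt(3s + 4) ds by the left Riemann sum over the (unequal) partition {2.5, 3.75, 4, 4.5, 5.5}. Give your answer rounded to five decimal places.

11.39854

Subinterval widths: 1.25, 0.25, 0.5, 1.
Left endpoints: 2.5, 3.75, 4, 4.5.
f(2.5) ≈ 3.39116, f(3.75) ≈ 3.90512, f(4) ≈ 4.00000, f(4.5) ≈ 4.18330.
Sum = Σ Δs_i · f(s_i).
Sum ≈ 11.39854.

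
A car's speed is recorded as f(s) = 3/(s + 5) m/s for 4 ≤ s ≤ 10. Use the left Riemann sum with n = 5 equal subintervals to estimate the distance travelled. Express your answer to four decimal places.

Δs = (10 − 4)/5 = 1.2.
Left endpoints: 4, 5.2, 6.4, 7.6, 8.8.
f(4) = 1/3, f(5.2) = 5/17, f(6.4) = 5/19, f(7.6) = 5/21, f(8.8) = 5/23.
Sum = Δs · [f(4) + f(5.2) + f(6.4) + f(7.6) + f(8.8)].
Sum ≈ 1.6153.

1.6153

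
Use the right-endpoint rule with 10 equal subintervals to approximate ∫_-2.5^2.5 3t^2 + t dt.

33.125

Δt = (2.5 − (-2.5))/10 = 0.5.
Right endpoints: -2, -1.5, -1, -0.5, 0, 0.5, 1, 1.5, 2, 2.5.
f(-2) = 10, f(-1.5) = 5.25, f(-1) = 2, f(-0.5) = 0.25, f(0) = 0, f(0.5) = 1.25, f(1) = 4, f(1.5) = 8.25, f(2) = 14, f(2.5) = 21.25.
Sum = Δt · [f(-2) + f(-1.5) + f(-1) + ...].
Sum = 33.125.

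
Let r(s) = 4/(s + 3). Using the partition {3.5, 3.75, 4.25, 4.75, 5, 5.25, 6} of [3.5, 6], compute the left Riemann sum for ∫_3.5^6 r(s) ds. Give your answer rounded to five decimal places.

Subinterval widths: 0.25, 0.5, 0.5, 0.25, 0.25, 0.75.
Left endpoints: 3.5, 3.75, 4.25, 4.75, 5, 5.25.
r(3.5) = 8/13, r(3.75) = 16/27, r(4.25) = 16/29, r(4.75) = 16/31, r(5) = 0.5, r(5.25) = 16/33.
Sum = Σ Δs_i · r(s_i).
Sum ≈ 1.34367.

1.34367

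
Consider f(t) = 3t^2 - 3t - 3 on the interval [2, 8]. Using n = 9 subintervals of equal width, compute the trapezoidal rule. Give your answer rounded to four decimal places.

397.3333

Δt = (8 − 2)/9 = 2/3.
f(2) = 3, f(8/3) = 31/3, f(10/3) = 61/3, f(4) = 33, f(14/3) = 145/3, f(16/3) = 199/3, f(6) = 87, f(20/3) = 331/3, f(22/3) = 409/3, f(8) = 165.
T_9 = (Δt/2)·[f(t_0) + 2f(t_1) + ... + 2f(t_{8}) + f(t_9)].
Sum ≈ 397.3333.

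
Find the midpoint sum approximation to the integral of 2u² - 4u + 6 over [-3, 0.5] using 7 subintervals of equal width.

56.4375

Δu = (0.5 − (-3))/7 = 0.5.
Midpoints: -2.75, -2.25, -1.75, -1.25, -0.75, -0.25, 0.25.
f(-2.75) = 32.125, f(-2.25) = 25.125, f(-1.75) = 19.125, f(-1.25) = 14.125, f(-0.75) = 10.125, f(-0.25) = 7.125, f(0.25) = 5.125.
Sum = Δu · [f(-2.75) + f(-2.25) + f(-1.75) + ...].
Sum = 56.4375.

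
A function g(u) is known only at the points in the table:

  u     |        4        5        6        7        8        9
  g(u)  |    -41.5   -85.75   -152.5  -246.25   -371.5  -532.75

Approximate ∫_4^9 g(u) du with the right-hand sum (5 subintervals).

Δu = 1.
Sum = 1·[(-85.75) + (-152.5) + (-246.25) + (-371.5) + (-532.75)] = -1388.75.

-1388.75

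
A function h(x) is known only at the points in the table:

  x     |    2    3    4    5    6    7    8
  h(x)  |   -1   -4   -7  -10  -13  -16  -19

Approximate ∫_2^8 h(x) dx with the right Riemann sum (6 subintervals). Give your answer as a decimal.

-69

Δx = 1.
Sum = 1·[(-4) + (-7) + (-10) + (-13) + (-16) + (-19)] = -69.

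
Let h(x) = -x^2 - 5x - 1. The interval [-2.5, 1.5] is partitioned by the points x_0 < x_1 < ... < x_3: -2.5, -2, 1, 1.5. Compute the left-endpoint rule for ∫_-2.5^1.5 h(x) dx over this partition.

Subinterval widths: 0.5, 3, 0.5.
Left endpoints: -2.5, -2, 1.
h(-2.5) = 5.25, h(-2) = 5, h(1) = -7.
Sum = Σ Δx_i · h(x_i).
Sum = 14.125.

14.125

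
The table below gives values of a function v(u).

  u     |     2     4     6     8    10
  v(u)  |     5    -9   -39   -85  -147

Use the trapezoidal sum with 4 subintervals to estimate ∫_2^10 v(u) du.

Δu = 2.
T_4 = (2/2)·[5 + 2·(-9) + 2·(-39) + 2·(-85) + (-147)] = -408.

-408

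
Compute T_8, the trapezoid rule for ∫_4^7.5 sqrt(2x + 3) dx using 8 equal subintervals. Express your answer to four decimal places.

Δx = (7.5 − 4)/8 = 0.4375.
f(4) ≈ 3.3166, f(4.4375) ≈ 3.4460, f(4.875) ≈ 3.5707, f(5.3125) ≈ 3.6912, f(5.75) ≈ 3.8079, f(6.1875) ≈ 3.9211, f(6.625) ≈ 4.0311, f(7.0625) ≈ 4.1382, f(7.5) ≈ 4.2426.
T_8 = (Δx/2)·[f(x_0) + 2f(x_1) + ... + 2f(x_{7}) + f(x_8)].
Sum ≈ 13.2938.

13.2938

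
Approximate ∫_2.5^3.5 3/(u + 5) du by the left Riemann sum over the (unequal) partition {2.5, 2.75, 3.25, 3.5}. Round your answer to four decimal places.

Subinterval widths: 0.25, 0.5, 0.25.
Left endpoints: 2.5, 2.75, 3.25.
f(2.5) = 0.4, f(2.75) = 12/31, f(3.25) = 4/11.
Sum = Σ Δu_i · f(u_i).
Sum ≈ 0.3845.

0.3845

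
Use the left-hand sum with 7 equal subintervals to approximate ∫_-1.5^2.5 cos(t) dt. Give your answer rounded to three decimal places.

Δt = (2.5 − (-1.5))/7 = 4/7.
Left endpoints: -1.5, -13/14, -5/14, 3/14, 11/14, 19/14, 27/14.
f(-1.5) ≈ 0.071, f(-13/14) ≈ 0.599, f(-5/14) ≈ 0.937, f(3/14) ≈ 0.977, f(11/14) ≈ 0.707, f(19/14) ≈ 0.212, f(27/14) ≈ -0.350.
Sum = Δt · [f(-1.5) + f(-13/14) + f(-5/14) + ...].
Sum ≈ 1.801.

1.801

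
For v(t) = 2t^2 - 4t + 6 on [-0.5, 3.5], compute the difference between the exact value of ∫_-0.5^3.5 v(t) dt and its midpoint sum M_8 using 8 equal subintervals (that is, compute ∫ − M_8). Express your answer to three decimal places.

Exact integral: ∫_-0.5^3.5 v(t) dt ≈ 28.66667.
M_8 = 28.5.
Error ≈ 28.66667 − 28.5 ≈ 0.167.

0.167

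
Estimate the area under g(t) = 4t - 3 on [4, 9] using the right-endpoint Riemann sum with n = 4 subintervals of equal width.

Δt = (9 − 4)/4 = 1.25.
Right endpoints: 5.25, 6.5, 7.75, 9.
g(5.25) = 18, g(6.5) = 23, g(7.75) = 28, g(9) = 33.
Sum = Δt · [g(5.25) + g(6.5) + g(7.75) + g(9)].
Sum = 127.5.

127.5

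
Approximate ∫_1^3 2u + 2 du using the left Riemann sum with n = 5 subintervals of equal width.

Δu = (3 − 1)/5 = 0.4.
Left endpoints: 1, 1.4, 1.8, 2.2, 2.6.
f(1) = 4, f(1.4) = 4.8, f(1.8) = 5.6, f(2.2) = 6.4, f(2.6) = 7.2.
Sum = Δu · [f(1) + f(1.4) + f(1.8) + f(2.2) + f(2.6)].
Sum = 11.2.

11.2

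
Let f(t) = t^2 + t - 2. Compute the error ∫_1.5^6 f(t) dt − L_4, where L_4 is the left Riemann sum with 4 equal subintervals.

Exact integral: ∫_1.5^6 f(t) dt = 78.75.
L_4 = 58.18359375.
Error = 78.75 − 58.18359375 = 20.56640625.

20.56640625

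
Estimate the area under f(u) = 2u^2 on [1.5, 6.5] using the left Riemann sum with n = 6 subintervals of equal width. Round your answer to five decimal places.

Δu = (6.5 − 1.5)/6 = 5/6.
Left endpoints: 1.5, 7/3, 19/6, 4, 29/6, 17/3.
f(1.5) = 4.5, f(7/3) = 98/9, f(19/6) = 361/18, f(4) = 32, f(29/6) = 841/18, f(17/3) = 578/9.
Sum = Δu · [f(1.5) + f(7/3) + f(19/6) + ...].
Sum ≈ 148.65741.

148.65741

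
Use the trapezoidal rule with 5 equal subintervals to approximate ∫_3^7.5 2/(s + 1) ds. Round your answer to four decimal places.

1.5141

Δs = (7.5 − 3)/5 = 0.9.
f(3) = 0.5, f(3.9) = 20/49, f(4.8) = 10/29, f(5.7) = 20/67, f(6.6) = 5/19, f(7.5) = 4/17.
T_5 = (Δs/2)·[f(s_0) + 2f(s_1) + ... + 2f(s_{4}) + f(s_5)].
Sum ≈ 1.5141.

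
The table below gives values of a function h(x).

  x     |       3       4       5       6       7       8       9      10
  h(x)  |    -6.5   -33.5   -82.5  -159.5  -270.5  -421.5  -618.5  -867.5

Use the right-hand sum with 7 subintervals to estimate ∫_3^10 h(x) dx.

Δx = 1.
Sum = 1·[(-33.5) + (-82.5) + (-159.5) + (-270.5) + (-421.5) + (-618.5) + (-867.5)] = -2453.5.

-2453.5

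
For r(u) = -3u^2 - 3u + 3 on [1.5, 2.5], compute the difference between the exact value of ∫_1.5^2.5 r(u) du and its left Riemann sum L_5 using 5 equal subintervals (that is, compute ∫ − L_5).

-1.48

Exact integral: ∫_1.5^2.5 r(u) du = -15.25.
L_5 = -13.77.
Error = -15.25 − (-13.77) = -1.48.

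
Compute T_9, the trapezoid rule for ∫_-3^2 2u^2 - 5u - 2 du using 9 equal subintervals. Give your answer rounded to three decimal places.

Δu = (2 − (-3))/9 = 5/9.
f(-3) = 31, f(-22/9) = 1796/81, f(-17/9) = 1181/81, f(-4/3) = 74/9, f(-7/9) = 251/81, f(-2/9) = -64/81, f(1/3) = -31/9, f(8/9) = -394/81, f(13/9) = -409/81, f(2) = -4.
T_9 = (Δu/2)·[f(u_0) + 2f(u_1) + ... + 2f(u_{8}) + f(u_9)].
Sum ≈ 26.348.

26.348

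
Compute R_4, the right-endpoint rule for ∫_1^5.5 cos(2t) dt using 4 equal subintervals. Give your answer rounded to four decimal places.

Δt = (5.5 − 1)/4 = 1.125.
Right endpoints: 2.125, 3.25, 4.375, 5.5.
f(2.125) ≈ -0.4461, f(3.25) ≈ 0.9766, f(4.375) ≈ -0.7808, f(5.5) ≈ 0.0044.
Sum = Δt · [f(2.125) + f(3.25) + f(4.375) + f(5.5)].
Sum ≈ -0.2767.

-0.2767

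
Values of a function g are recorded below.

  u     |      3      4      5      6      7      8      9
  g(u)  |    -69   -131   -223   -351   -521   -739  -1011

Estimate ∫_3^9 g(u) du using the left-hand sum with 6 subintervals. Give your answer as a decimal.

-2034

Δu = 1.
Sum = 1·[(-69) + (-131) + (-223) + (-351) + (-521) + (-739)] = -2034.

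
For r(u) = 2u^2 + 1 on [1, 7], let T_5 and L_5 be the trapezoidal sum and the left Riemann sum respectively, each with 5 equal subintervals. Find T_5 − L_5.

57.6

T_5 = 236.88.
L_5 = 179.28.
T_5 − L_5 = 57.6.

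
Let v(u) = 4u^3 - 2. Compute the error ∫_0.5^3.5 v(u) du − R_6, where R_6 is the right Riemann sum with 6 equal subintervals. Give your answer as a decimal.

Exact integral: ∫_0.5^3.5 v(u) du = 144.
R_6 = 189.75.
Error = 144 − 189.75 = -45.75.

-45.75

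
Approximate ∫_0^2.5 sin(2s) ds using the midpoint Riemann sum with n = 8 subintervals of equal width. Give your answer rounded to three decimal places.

0.364

Δs = (2.5 − 0)/8 = 0.3125.
Midpoints: 0.15625, 0.46875, 0.78125, 1.09375, 1.40625, 1.71875, 2.03125, 2.34375.
f(0.15625) ≈ 0.307, f(0.46875) ≈ 0.806, f(0.78125) ≈ 1.000, f(1.09375) ≈ 0.816, f(1.40625) ≈ 0.323, f(1.71875) ≈ -0.292, f(2.03125) ≈ -0.796, f(2.34375) ≈ -1.000.
Sum = Δs · [f(0.15625) + f(0.46875) + f(0.78125) + ...].
Sum ≈ 0.364.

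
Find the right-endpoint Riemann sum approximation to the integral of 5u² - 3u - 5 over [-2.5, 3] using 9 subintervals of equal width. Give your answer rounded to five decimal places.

Δu = (3 − (-2.5))/9 = 11/18.
Right endpoints: -17/9, -23/18, -2/3, -1/18, 5/9, 7/6, 16/9, 43/18, 3.
f(-17/9) = 1499/81, f(-23/18) = 2267/324, f(-2/3) = -7/9, f(-1/18) = -1561/324, f(5/9) = -415/81, f(7/6) = -61/36, f(16/9) = 443/81, f(43/18) = 5303/324, f(3) = 31.
Sum = Δu · [f(-17/9) + f(-23/18) + f(-2/3) + ...].
Sum ≈ 40.28807.

40.28807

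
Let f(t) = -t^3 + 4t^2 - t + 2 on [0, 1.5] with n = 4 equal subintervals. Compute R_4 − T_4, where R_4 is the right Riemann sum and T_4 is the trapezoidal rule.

0.7734375

R_4 ≈ 5.94434.
T_4 ≈ 5.17090.
R_4 − T_4 = 0.7734375.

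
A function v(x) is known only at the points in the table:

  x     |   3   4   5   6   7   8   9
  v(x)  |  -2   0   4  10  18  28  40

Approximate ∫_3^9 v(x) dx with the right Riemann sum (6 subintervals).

100

Δx = 1.
Sum = 1·[0 + 4 + 10 + 18 + 28 + 40] = 100.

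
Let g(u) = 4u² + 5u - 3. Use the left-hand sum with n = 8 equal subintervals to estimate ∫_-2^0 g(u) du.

-4.5

Δu = (0 − (-2))/8 = 0.25.
Left endpoints: -2, -1.75, -1.5, -1.25, -1, -0.75, -0.5, -0.25.
g(-2) = 3, g(-1.75) = 0.5, g(-1.5) = -1.5, g(-1.25) = -3, g(-1) = -4, g(-0.75) = -4.5, g(-0.5) = -4.5, g(-0.25) = -4.
Sum = Δu · [g(-2) + g(-1.75) + g(-1.5) + ...].
Sum = -4.5.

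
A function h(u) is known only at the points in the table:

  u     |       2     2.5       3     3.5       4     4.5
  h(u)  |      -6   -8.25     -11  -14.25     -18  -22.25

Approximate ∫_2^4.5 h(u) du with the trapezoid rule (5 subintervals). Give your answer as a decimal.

Δu = 0.5.
T_5 = (0.5/2)·[(-6) + 2·(-8.25) + 2·(-11) + 2·(-14.25) + 2·(-18) + (-22.25)] = -32.8125.

-32.8125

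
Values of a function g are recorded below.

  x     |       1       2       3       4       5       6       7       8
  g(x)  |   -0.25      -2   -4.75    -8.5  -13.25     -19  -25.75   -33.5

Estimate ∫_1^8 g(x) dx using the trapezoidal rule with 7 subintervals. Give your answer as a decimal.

Δx = 1.
T_7 = (1/2)·[(-0.25) + 2·(-2) + 2·(-4.75) + 2·(-8.5) + 2·(-13.25) + 2·(-19) + 2·(-25.75) + (-33.5)] = -90.125.

-90.125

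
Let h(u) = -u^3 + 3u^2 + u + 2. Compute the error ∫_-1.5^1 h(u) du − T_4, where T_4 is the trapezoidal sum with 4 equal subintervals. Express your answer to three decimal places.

-0.610

Exact integral: ∫_-1.5^1 h(u) du = 9.765625.
T_4 ≈ 10.37598.
Error ≈ 9.765625 − 10.37598 ≈ -0.610.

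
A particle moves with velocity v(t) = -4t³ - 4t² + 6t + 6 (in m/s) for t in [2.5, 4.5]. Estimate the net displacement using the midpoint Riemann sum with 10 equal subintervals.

-417.36

Δt = (4.5 − 2.5)/10 = 0.2.
Midpoints: 2.6, 2.8, 3, 3.2, 3.4, 3.6, 3.8, 4, 4.2, 4.4.
v(2.6) = -75.744, v(2.8) = -96.368, v(3) = -120, v(3.2) = -146.832, v(3.4) = -177.056, v(3.6) = -210.864, v(3.8) = -248.448, v(4) = -290, v(4.2) = -335.712, v(4.4) = -385.776.
Sum = Δt · [v(2.6) + v(2.8) + v(3) + ...].
Sum = -417.36.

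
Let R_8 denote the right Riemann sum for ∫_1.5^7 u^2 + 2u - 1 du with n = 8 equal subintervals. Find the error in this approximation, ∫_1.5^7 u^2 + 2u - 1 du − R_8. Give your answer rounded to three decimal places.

Exact integral: ∫_1.5^7 f(u) du ≈ 154.45833.
R_8 ≈ 174.74316.
Error ≈ 154.45833 − 174.74316 ≈ -20.285.

-20.285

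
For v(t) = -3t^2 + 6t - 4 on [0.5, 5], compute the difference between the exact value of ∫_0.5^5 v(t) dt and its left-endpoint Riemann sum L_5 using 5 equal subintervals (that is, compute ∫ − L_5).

-19.44

Exact integral: ∫_0.5^5 v(t) dt = -68.625.
L_5 = -49.185.
Error = -68.625 − (-49.185) = -19.44.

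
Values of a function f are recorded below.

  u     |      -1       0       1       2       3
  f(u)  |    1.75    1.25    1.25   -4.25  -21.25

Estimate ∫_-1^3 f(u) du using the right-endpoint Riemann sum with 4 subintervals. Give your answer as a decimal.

-23

Δu = 1.
Sum = 1·[1.25 + 1.25 + (-4.25) + (-21.25)] = -23.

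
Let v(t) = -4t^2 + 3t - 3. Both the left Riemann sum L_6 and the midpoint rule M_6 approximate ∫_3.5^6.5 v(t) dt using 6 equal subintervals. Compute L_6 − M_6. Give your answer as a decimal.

L_6 = -245.75.
M_6 = -272.75.
L_6 − M_6 = 27.

27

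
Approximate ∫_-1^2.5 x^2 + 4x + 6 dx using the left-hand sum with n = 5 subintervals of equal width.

30.59

Δx = (2.5 − (-1))/5 = 0.7.
Left endpoints: -1, -0.3, 0.4, 1.1, 1.8.
f(-1) = 3, f(-0.3) = 4.89, f(0.4) = 7.76, f(1.1) = 11.61, f(1.8) = 16.44.
Sum = Δx · [f(-1) + f(-0.3) + f(0.4) + f(1.1) + f(1.8)].
Sum = 30.59.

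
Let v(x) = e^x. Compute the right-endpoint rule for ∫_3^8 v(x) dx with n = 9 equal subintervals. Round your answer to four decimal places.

Δx = (8 − 3)/9 = 5/9.
Right endpoints: 32/9, 37/9, 14/3, 47/9, 52/9, 19/3, 62/9, 67/9, 8.
v(32/9) ≈ 35.0073, v(37/9) ≈ 61.0145, v(14/3) ≈ 106.3427, v(47/9) ≈ 185.3456, v(52/9) ≈ 323.0405, v(19/3) ≈ 563.0302, v(62/9) ≈ 981.3105, v(67/9) ≈ 1710.3348, v(8) ≈ 2980.9580.
Sum = Δx · [v(32/9) + v(37/9) + v(14/3) + ...].
Sum ≈ 3859.1023.

3859.1023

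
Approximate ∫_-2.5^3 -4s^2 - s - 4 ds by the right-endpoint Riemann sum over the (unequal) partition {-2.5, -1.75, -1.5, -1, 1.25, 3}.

-118.375

Subinterval widths: 0.75, 0.25, 0.5, 2.25, 1.75.
Right endpoints: -1.75, -1.5, -1, 1.25, 3.
f(-1.75) = -14.5, f(-1.5) = -11.5, f(-1) = -7, f(1.25) = -11.5, f(3) = -43.
Sum = Σ Δs_i · f(s_i).
Sum = -118.375.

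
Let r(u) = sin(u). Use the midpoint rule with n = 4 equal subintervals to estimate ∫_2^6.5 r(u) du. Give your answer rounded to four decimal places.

Δu = (6.5 − 2)/4 = 1.125.
Midpoints: 2.5625, 3.6875, 4.8125, 5.9375.
r(2.5625) ≈ 0.5473, r(3.6875) ≈ -0.5192, r(4.8125) ≈ -0.9950, r(5.9375) ≈ -0.3388.
Sum = Δu · [r(2.5625) + r(3.6875) + r(4.8125) + r(5.9375)].
Sum ≈ -1.4690.

-1.4690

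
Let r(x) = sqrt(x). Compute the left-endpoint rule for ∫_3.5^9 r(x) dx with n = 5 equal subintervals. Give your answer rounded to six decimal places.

Δx = (9 − 3.5)/5 = 1.1.
Left endpoints: 3.5, 4.6, 5.7, 6.8, 7.9.
r(3.5) ≈ 1.870829, r(4.6) ≈ 2.144761, r(5.7) ≈ 2.387467, r(6.8) ≈ 2.607681, r(7.9) ≈ 2.810694.
Sum = Δx · [r(3.5) + r(4.6) + r(5.7) + r(6.8) + r(7.9)].
Sum ≈ 13.003575.

13.003575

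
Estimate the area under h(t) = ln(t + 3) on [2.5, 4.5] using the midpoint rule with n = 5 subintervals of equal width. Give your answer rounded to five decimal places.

Δt = (4.5 − 2.5)/5 = 0.4.
Midpoints: 2.7, 3.1, 3.5, 3.9, 4.3.
h(2.7) ≈ 1.74047, h(3.1) ≈ 1.80829, h(3.5) ≈ 1.87180, h(3.9) ≈ 1.93152, h(4.3) ≈ 1.98787.
Sum = Δt · [h(2.7) + h(3.1) + h(3.5) + h(3.9) + h(4.3)].
Sum ≈ 3.73598.

3.73598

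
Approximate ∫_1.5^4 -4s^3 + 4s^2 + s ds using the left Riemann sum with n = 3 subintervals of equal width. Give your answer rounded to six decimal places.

-94.537037

Δs = (4 − 1.5)/3 = 5/6.
Left endpoints: 1.5, 7/3, 19/6.
f(1.5) = -3, f(7/3) = -721/27, f(19/6) = -2261/27.
Sum = Δs · [f(1.5) + f(7/3) + f(19/6)].
Sum ≈ -94.537037.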